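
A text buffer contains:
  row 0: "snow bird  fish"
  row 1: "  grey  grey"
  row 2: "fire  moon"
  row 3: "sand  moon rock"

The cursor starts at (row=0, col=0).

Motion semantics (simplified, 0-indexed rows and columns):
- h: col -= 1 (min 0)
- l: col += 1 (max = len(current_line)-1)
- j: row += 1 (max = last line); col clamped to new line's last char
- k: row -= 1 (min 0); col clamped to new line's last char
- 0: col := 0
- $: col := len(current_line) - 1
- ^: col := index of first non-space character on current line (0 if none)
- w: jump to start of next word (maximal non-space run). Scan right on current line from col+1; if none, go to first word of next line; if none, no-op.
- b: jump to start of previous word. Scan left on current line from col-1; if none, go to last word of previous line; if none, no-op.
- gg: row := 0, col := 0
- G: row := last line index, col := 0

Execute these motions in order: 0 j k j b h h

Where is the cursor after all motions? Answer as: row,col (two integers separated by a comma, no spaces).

After 1 (0): row=0 col=0 char='s'
After 2 (j): row=1 col=0 char='_'
After 3 (k): row=0 col=0 char='s'
After 4 (j): row=1 col=0 char='_'
After 5 (b): row=0 col=11 char='f'
After 6 (h): row=0 col=10 char='_'
After 7 (h): row=0 col=9 char='_'

Answer: 0,9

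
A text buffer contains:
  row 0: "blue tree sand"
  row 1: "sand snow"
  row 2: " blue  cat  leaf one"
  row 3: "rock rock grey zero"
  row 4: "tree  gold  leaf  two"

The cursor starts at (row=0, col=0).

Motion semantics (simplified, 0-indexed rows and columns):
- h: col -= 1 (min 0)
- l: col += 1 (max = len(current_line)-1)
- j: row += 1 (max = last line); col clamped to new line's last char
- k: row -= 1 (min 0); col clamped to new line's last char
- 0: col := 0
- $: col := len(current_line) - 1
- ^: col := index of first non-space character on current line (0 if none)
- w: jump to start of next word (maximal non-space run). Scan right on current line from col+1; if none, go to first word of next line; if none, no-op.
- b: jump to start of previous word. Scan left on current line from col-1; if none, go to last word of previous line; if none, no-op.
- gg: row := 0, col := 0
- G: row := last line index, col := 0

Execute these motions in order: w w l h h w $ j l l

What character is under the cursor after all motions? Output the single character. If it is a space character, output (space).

After 1 (w): row=0 col=5 char='t'
After 2 (w): row=0 col=10 char='s'
After 3 (l): row=0 col=11 char='a'
After 4 (h): row=0 col=10 char='s'
After 5 (h): row=0 col=9 char='_'
After 6 (w): row=0 col=10 char='s'
After 7 ($): row=0 col=13 char='d'
After 8 (j): row=1 col=8 char='w'
After 9 (l): row=1 col=8 char='w'
After 10 (l): row=1 col=8 char='w'

Answer: w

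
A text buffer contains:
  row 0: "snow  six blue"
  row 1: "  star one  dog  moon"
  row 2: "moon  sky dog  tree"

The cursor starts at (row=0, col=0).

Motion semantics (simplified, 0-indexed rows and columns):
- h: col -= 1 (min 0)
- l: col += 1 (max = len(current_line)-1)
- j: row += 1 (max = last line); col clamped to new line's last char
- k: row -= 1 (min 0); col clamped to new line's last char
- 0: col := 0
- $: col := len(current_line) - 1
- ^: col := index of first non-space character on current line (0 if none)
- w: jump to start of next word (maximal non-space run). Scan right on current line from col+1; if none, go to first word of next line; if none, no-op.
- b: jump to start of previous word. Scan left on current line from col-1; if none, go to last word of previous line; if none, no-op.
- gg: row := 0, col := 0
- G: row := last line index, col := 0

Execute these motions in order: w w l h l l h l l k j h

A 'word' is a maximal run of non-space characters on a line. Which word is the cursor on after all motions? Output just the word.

Answer: dog

Derivation:
After 1 (w): row=0 col=6 char='s'
After 2 (w): row=0 col=10 char='b'
After 3 (l): row=0 col=11 char='l'
After 4 (h): row=0 col=10 char='b'
After 5 (l): row=0 col=11 char='l'
After 6 (l): row=0 col=12 char='u'
After 7 (h): row=0 col=11 char='l'
After 8 (l): row=0 col=12 char='u'
After 9 (l): row=0 col=13 char='e'
After 10 (k): row=0 col=13 char='e'
After 11 (j): row=1 col=13 char='o'
After 12 (h): row=1 col=12 char='d'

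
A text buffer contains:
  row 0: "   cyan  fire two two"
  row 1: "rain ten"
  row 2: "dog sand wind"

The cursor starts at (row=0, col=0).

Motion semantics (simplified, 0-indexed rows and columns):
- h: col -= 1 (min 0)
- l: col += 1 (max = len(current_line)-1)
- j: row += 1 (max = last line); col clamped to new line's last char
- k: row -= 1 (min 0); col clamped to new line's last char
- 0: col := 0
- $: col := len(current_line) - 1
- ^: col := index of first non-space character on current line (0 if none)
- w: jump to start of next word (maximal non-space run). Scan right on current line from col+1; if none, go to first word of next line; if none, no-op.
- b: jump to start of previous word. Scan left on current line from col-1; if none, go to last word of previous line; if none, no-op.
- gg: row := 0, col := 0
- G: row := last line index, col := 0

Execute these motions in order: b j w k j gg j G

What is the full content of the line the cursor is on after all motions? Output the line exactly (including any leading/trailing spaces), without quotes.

After 1 (b): row=0 col=0 char='_'
After 2 (j): row=1 col=0 char='r'
After 3 (w): row=1 col=5 char='t'
After 4 (k): row=0 col=5 char='a'
After 5 (j): row=1 col=5 char='t'
After 6 (gg): row=0 col=0 char='_'
After 7 (j): row=1 col=0 char='r'
After 8 (G): row=2 col=0 char='d'

Answer: dog sand wind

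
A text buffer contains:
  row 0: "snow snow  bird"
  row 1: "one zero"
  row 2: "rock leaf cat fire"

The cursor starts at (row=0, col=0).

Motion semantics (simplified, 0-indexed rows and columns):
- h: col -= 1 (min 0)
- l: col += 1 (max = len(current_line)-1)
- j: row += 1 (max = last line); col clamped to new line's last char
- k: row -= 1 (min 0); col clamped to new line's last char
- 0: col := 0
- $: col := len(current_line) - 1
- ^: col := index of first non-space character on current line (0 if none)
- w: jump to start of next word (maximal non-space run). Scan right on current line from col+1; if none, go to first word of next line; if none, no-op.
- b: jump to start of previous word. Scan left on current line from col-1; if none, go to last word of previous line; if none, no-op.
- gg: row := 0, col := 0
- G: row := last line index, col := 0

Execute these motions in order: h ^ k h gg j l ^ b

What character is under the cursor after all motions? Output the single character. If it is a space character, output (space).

After 1 (h): row=0 col=0 char='s'
After 2 (^): row=0 col=0 char='s'
After 3 (k): row=0 col=0 char='s'
After 4 (h): row=0 col=0 char='s'
After 5 (gg): row=0 col=0 char='s'
After 6 (j): row=1 col=0 char='o'
After 7 (l): row=1 col=1 char='n'
After 8 (^): row=1 col=0 char='o'
After 9 (b): row=0 col=11 char='b'

Answer: b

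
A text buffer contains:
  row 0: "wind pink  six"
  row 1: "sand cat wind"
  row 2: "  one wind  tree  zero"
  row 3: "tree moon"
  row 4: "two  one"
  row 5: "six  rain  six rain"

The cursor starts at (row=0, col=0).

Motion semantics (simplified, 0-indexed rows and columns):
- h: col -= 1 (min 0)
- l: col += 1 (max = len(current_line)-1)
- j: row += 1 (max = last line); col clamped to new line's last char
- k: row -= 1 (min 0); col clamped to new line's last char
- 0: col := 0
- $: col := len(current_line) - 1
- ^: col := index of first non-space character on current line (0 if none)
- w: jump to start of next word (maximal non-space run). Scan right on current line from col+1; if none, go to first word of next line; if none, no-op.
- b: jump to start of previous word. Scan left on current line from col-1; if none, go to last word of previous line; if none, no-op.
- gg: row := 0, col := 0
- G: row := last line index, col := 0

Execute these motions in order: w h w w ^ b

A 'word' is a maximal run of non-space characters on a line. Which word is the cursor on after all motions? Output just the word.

Answer: wind

Derivation:
After 1 (w): row=0 col=5 char='p'
After 2 (h): row=0 col=4 char='_'
After 3 (w): row=0 col=5 char='p'
After 4 (w): row=0 col=11 char='s'
After 5 (^): row=0 col=0 char='w'
After 6 (b): row=0 col=0 char='w'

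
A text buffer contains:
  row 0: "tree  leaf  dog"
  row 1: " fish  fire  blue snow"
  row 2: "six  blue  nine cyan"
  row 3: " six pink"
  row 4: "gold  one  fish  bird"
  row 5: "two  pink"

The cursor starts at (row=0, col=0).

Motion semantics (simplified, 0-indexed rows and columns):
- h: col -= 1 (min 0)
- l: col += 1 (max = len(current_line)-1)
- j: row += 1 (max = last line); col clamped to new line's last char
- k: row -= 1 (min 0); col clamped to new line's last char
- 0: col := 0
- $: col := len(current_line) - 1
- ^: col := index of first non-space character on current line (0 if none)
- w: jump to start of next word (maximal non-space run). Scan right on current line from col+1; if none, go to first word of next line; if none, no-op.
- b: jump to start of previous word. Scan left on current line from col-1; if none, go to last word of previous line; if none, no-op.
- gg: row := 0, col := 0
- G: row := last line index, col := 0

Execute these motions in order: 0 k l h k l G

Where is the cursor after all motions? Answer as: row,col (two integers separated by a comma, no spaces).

Answer: 5,0

Derivation:
After 1 (0): row=0 col=0 char='t'
After 2 (k): row=0 col=0 char='t'
After 3 (l): row=0 col=1 char='r'
After 4 (h): row=0 col=0 char='t'
After 5 (k): row=0 col=0 char='t'
After 6 (l): row=0 col=1 char='r'
After 7 (G): row=5 col=0 char='t'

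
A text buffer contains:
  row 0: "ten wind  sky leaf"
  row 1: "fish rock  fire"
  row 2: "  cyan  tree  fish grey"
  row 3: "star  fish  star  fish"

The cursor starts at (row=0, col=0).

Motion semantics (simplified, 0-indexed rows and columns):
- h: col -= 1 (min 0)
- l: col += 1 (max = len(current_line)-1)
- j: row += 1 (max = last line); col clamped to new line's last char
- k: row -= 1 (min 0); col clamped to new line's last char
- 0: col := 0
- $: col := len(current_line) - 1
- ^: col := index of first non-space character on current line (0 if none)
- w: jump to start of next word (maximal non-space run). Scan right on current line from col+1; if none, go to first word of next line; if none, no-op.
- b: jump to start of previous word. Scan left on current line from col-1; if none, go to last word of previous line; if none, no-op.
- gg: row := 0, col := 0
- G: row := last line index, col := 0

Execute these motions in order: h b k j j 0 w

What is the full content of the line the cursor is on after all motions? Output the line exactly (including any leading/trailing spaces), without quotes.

Answer:   cyan  tree  fish grey

Derivation:
After 1 (h): row=0 col=0 char='t'
After 2 (b): row=0 col=0 char='t'
After 3 (k): row=0 col=0 char='t'
After 4 (j): row=1 col=0 char='f'
After 5 (j): row=2 col=0 char='_'
After 6 (0): row=2 col=0 char='_'
After 7 (w): row=2 col=2 char='c'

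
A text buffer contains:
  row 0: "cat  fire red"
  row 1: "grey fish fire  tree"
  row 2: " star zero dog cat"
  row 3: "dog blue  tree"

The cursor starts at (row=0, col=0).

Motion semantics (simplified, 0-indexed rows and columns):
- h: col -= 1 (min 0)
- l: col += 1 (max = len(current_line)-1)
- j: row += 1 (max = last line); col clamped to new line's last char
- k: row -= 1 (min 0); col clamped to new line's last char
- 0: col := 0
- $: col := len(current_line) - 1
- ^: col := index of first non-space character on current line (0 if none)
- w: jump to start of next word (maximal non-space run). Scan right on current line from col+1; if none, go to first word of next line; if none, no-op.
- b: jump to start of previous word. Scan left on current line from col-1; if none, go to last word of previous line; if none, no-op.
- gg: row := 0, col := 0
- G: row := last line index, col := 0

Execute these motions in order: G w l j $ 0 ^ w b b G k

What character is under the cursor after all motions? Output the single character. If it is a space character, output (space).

After 1 (G): row=3 col=0 char='d'
After 2 (w): row=3 col=4 char='b'
After 3 (l): row=3 col=5 char='l'
After 4 (j): row=3 col=5 char='l'
After 5 ($): row=3 col=13 char='e'
After 6 (0): row=3 col=0 char='d'
After 7 (^): row=3 col=0 char='d'
After 8 (w): row=3 col=4 char='b'
After 9 (b): row=3 col=0 char='d'
After 10 (b): row=2 col=15 char='c'
After 11 (G): row=3 col=0 char='d'
After 12 (k): row=2 col=0 char='_'

Answer: (space)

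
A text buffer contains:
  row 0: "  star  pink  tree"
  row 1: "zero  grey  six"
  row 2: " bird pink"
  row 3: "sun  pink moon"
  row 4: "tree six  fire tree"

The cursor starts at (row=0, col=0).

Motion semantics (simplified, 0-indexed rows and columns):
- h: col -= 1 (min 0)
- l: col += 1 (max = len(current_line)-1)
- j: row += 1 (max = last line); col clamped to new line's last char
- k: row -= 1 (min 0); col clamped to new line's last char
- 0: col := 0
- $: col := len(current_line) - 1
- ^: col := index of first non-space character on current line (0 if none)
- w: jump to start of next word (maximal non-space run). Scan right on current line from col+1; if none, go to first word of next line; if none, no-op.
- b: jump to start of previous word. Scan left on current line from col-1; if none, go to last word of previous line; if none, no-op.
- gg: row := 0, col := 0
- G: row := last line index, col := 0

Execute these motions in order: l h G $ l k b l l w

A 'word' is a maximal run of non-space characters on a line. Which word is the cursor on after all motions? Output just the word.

Answer: tree

Derivation:
After 1 (l): row=0 col=1 char='_'
After 2 (h): row=0 col=0 char='_'
After 3 (G): row=4 col=0 char='t'
After 4 ($): row=4 col=18 char='e'
After 5 (l): row=4 col=18 char='e'
After 6 (k): row=3 col=13 char='n'
After 7 (b): row=3 col=10 char='m'
After 8 (l): row=3 col=11 char='o'
After 9 (l): row=3 col=12 char='o'
After 10 (w): row=4 col=0 char='t'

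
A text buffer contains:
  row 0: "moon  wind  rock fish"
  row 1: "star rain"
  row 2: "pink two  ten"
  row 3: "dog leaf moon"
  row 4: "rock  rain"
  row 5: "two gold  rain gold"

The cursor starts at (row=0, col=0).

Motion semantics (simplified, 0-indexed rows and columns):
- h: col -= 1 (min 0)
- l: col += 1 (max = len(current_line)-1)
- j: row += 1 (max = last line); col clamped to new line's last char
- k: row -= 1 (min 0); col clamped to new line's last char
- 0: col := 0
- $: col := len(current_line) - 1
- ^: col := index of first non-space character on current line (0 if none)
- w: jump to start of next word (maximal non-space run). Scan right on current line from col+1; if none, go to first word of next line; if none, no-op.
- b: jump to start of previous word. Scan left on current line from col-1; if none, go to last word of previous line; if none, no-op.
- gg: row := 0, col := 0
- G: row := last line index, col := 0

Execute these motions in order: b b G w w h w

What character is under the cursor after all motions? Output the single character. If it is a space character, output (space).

After 1 (b): row=0 col=0 char='m'
After 2 (b): row=0 col=0 char='m'
After 3 (G): row=5 col=0 char='t'
After 4 (w): row=5 col=4 char='g'
After 5 (w): row=5 col=10 char='r'
After 6 (h): row=5 col=9 char='_'
After 7 (w): row=5 col=10 char='r'

Answer: r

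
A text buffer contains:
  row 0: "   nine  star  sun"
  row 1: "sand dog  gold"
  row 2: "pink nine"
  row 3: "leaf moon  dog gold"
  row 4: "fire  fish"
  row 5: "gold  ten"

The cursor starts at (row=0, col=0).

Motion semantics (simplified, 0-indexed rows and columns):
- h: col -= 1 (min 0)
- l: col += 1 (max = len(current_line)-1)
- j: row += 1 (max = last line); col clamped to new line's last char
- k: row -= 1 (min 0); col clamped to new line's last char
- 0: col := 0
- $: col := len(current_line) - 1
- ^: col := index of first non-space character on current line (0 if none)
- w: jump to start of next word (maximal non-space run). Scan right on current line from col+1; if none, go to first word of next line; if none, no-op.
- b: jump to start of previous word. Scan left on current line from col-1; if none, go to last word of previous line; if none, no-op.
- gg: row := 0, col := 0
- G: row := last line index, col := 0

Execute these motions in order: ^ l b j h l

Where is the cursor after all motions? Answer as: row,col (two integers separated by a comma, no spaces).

Answer: 1,3

Derivation:
After 1 (^): row=0 col=3 char='n'
After 2 (l): row=0 col=4 char='i'
After 3 (b): row=0 col=3 char='n'
After 4 (j): row=1 col=3 char='d'
After 5 (h): row=1 col=2 char='n'
After 6 (l): row=1 col=3 char='d'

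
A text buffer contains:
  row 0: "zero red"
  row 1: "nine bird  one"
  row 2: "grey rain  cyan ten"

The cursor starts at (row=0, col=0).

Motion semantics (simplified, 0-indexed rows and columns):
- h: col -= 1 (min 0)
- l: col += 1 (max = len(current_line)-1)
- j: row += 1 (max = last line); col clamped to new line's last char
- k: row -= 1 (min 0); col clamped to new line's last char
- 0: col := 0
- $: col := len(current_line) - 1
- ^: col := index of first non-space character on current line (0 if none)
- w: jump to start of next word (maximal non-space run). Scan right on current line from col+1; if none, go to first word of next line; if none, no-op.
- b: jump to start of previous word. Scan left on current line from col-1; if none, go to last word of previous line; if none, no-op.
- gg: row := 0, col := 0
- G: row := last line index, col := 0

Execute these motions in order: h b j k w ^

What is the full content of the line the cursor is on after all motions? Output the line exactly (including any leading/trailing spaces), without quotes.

Answer: zero red

Derivation:
After 1 (h): row=0 col=0 char='z'
After 2 (b): row=0 col=0 char='z'
After 3 (j): row=1 col=0 char='n'
After 4 (k): row=0 col=0 char='z'
After 5 (w): row=0 col=5 char='r'
After 6 (^): row=0 col=0 char='z'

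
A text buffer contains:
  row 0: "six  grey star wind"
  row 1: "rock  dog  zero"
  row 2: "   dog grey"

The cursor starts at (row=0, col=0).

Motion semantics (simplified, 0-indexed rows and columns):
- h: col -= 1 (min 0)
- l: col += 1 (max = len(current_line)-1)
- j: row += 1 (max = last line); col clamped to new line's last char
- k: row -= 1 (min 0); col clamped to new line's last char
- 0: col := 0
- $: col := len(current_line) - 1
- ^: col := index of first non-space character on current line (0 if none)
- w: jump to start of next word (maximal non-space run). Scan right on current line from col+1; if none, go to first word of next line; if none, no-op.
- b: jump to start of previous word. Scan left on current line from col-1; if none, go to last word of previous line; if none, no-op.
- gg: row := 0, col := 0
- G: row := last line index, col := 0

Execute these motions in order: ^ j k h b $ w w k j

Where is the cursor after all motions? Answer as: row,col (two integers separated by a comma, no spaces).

Answer: 1,6

Derivation:
After 1 (^): row=0 col=0 char='s'
After 2 (j): row=1 col=0 char='r'
After 3 (k): row=0 col=0 char='s'
After 4 (h): row=0 col=0 char='s'
After 5 (b): row=0 col=0 char='s'
After 6 ($): row=0 col=18 char='d'
After 7 (w): row=1 col=0 char='r'
After 8 (w): row=1 col=6 char='d'
After 9 (k): row=0 col=6 char='r'
After 10 (j): row=1 col=6 char='d'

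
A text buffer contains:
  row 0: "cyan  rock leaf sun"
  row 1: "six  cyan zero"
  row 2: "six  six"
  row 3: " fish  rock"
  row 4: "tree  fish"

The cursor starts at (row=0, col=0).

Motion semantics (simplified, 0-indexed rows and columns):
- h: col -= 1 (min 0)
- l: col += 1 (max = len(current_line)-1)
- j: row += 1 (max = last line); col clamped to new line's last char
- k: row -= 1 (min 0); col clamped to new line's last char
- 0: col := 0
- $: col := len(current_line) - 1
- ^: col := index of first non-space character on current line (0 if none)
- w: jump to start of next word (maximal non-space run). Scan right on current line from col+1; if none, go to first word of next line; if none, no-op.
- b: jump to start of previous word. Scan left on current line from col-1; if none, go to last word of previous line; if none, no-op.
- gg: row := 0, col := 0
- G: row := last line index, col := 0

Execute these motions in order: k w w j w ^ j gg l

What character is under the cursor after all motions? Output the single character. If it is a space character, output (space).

After 1 (k): row=0 col=0 char='c'
After 2 (w): row=0 col=6 char='r'
After 3 (w): row=0 col=11 char='l'
After 4 (j): row=1 col=11 char='e'
After 5 (w): row=2 col=0 char='s'
After 6 (^): row=2 col=0 char='s'
After 7 (j): row=3 col=0 char='_'
After 8 (gg): row=0 col=0 char='c'
After 9 (l): row=0 col=1 char='y'

Answer: y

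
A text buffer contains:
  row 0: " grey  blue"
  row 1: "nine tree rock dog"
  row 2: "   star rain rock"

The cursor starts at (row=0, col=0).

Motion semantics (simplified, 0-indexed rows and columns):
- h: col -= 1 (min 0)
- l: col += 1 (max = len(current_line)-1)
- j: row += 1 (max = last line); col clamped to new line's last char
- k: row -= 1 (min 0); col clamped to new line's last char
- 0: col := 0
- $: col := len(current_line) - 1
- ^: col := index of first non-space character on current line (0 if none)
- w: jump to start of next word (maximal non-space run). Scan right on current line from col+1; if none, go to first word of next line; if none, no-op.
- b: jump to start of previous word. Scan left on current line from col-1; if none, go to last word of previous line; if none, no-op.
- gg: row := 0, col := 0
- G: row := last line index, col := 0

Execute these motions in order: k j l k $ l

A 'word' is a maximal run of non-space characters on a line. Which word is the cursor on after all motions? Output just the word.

After 1 (k): row=0 col=0 char='_'
After 2 (j): row=1 col=0 char='n'
After 3 (l): row=1 col=1 char='i'
After 4 (k): row=0 col=1 char='g'
After 5 ($): row=0 col=10 char='e'
After 6 (l): row=0 col=10 char='e'

Answer: blue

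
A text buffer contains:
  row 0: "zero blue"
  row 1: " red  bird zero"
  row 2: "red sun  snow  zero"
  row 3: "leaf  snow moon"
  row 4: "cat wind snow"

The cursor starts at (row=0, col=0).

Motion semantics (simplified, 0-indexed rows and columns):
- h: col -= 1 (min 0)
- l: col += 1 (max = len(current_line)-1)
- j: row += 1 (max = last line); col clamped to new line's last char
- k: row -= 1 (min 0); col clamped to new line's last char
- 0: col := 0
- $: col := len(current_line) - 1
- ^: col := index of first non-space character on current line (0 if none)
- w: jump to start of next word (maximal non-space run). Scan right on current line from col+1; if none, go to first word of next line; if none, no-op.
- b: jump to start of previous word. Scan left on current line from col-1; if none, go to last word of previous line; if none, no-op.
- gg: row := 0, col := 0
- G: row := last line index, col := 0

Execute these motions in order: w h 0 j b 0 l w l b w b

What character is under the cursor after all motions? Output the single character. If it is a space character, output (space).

After 1 (w): row=0 col=5 char='b'
After 2 (h): row=0 col=4 char='_'
After 3 (0): row=0 col=0 char='z'
After 4 (j): row=1 col=0 char='_'
After 5 (b): row=0 col=5 char='b'
After 6 (0): row=0 col=0 char='z'
After 7 (l): row=0 col=1 char='e'
After 8 (w): row=0 col=5 char='b'
After 9 (l): row=0 col=6 char='l'
After 10 (b): row=0 col=5 char='b'
After 11 (w): row=1 col=1 char='r'
After 12 (b): row=0 col=5 char='b'

Answer: b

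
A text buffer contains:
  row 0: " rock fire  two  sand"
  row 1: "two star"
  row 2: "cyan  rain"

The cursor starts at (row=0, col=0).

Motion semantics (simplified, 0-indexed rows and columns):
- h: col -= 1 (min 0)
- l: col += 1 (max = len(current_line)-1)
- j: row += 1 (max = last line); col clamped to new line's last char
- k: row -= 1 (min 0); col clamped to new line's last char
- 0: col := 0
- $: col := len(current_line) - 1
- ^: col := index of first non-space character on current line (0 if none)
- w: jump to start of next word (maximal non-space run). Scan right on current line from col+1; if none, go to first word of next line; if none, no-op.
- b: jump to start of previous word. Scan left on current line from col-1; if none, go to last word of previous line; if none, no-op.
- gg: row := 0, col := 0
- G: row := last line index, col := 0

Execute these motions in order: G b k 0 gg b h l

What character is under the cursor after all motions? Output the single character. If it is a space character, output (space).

Answer: r

Derivation:
After 1 (G): row=2 col=0 char='c'
After 2 (b): row=1 col=4 char='s'
After 3 (k): row=0 col=4 char='k'
After 4 (0): row=0 col=0 char='_'
After 5 (gg): row=0 col=0 char='_'
After 6 (b): row=0 col=0 char='_'
After 7 (h): row=0 col=0 char='_'
After 8 (l): row=0 col=1 char='r'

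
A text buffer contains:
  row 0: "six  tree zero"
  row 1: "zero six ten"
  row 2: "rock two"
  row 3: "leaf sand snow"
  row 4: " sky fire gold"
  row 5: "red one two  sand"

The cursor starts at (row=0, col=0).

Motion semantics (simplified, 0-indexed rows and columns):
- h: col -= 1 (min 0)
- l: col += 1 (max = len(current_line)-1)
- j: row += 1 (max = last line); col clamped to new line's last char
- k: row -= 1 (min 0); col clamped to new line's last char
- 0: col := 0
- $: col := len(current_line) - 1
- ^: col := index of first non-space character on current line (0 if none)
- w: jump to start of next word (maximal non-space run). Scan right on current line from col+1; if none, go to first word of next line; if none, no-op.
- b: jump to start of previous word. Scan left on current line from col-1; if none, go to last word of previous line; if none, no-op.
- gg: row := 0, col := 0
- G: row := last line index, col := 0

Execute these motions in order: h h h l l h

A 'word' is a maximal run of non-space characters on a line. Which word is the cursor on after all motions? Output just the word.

Answer: six

Derivation:
After 1 (h): row=0 col=0 char='s'
After 2 (h): row=0 col=0 char='s'
After 3 (h): row=0 col=0 char='s'
After 4 (l): row=0 col=1 char='i'
After 5 (l): row=0 col=2 char='x'
After 6 (h): row=0 col=1 char='i'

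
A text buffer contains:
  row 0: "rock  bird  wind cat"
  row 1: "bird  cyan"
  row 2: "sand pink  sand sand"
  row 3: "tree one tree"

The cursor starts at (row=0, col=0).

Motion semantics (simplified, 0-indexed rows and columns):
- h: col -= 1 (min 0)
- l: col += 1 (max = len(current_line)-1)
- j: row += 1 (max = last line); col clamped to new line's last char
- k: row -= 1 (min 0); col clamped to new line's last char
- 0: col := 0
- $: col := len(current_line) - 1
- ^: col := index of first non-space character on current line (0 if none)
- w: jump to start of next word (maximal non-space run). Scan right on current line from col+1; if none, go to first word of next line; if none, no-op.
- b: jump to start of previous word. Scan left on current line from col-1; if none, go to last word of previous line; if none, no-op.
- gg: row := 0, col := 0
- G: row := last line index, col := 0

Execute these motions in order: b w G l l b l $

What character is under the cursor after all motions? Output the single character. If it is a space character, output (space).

Answer: e

Derivation:
After 1 (b): row=0 col=0 char='r'
After 2 (w): row=0 col=6 char='b'
After 3 (G): row=3 col=0 char='t'
After 4 (l): row=3 col=1 char='r'
After 5 (l): row=3 col=2 char='e'
After 6 (b): row=3 col=0 char='t'
After 7 (l): row=3 col=1 char='r'
After 8 ($): row=3 col=12 char='e'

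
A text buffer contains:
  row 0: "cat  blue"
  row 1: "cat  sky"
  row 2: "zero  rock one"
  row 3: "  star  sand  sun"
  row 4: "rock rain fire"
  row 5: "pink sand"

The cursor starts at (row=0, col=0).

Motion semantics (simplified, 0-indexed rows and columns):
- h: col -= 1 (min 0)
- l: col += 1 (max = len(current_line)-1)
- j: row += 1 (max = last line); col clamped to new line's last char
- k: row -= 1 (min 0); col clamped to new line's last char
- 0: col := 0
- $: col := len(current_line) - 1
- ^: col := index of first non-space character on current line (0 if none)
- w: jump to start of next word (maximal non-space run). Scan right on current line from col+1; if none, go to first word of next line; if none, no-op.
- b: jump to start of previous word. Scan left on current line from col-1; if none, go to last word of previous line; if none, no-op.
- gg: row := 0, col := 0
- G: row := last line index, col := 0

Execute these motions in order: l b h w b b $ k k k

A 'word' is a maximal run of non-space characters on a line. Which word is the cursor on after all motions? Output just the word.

Answer: blue

Derivation:
After 1 (l): row=0 col=1 char='a'
After 2 (b): row=0 col=0 char='c'
After 3 (h): row=0 col=0 char='c'
After 4 (w): row=0 col=5 char='b'
After 5 (b): row=0 col=0 char='c'
After 6 (b): row=0 col=0 char='c'
After 7 ($): row=0 col=8 char='e'
After 8 (k): row=0 col=8 char='e'
After 9 (k): row=0 col=8 char='e'
After 10 (k): row=0 col=8 char='e'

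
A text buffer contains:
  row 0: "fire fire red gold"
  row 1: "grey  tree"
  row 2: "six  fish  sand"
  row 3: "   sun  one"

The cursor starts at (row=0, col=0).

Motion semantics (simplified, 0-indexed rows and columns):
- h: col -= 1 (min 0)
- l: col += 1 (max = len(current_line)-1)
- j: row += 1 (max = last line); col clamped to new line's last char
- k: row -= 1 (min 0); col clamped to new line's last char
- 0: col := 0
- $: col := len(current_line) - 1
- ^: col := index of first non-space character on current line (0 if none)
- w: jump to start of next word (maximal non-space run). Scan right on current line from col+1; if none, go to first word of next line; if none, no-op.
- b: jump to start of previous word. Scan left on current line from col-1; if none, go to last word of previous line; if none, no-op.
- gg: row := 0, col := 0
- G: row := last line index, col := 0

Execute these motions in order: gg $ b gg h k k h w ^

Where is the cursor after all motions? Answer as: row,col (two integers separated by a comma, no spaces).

After 1 (gg): row=0 col=0 char='f'
After 2 ($): row=0 col=17 char='d'
After 3 (b): row=0 col=14 char='g'
After 4 (gg): row=0 col=0 char='f'
After 5 (h): row=0 col=0 char='f'
After 6 (k): row=0 col=0 char='f'
After 7 (k): row=0 col=0 char='f'
After 8 (h): row=0 col=0 char='f'
After 9 (w): row=0 col=5 char='f'
After 10 (^): row=0 col=0 char='f'

Answer: 0,0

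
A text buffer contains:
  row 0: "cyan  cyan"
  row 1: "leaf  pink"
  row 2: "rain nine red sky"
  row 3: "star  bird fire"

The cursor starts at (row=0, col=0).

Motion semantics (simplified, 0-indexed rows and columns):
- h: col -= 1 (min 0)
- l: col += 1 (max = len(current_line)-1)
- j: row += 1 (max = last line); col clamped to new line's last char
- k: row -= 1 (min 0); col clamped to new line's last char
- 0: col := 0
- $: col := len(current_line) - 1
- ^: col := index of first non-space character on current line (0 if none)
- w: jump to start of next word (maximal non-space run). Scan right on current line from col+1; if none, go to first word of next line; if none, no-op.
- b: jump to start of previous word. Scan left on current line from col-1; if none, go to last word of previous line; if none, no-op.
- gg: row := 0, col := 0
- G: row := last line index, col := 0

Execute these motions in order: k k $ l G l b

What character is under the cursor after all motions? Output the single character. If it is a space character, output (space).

Answer: s

Derivation:
After 1 (k): row=0 col=0 char='c'
After 2 (k): row=0 col=0 char='c'
After 3 ($): row=0 col=9 char='n'
After 4 (l): row=0 col=9 char='n'
After 5 (G): row=3 col=0 char='s'
After 6 (l): row=3 col=1 char='t'
After 7 (b): row=3 col=0 char='s'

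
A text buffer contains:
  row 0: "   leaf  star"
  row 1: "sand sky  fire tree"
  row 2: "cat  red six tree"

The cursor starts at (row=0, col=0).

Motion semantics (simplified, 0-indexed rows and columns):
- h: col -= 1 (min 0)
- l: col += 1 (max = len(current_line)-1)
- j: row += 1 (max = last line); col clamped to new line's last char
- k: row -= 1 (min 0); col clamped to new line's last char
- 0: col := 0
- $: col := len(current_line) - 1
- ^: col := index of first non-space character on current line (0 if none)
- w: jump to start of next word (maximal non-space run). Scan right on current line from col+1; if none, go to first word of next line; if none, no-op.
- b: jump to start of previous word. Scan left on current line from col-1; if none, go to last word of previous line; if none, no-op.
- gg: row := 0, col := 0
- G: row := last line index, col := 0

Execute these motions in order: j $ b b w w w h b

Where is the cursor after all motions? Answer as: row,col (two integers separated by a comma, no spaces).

After 1 (j): row=1 col=0 char='s'
After 2 ($): row=1 col=18 char='e'
After 3 (b): row=1 col=15 char='t'
After 4 (b): row=1 col=10 char='f'
After 5 (w): row=1 col=15 char='t'
After 6 (w): row=2 col=0 char='c'
After 7 (w): row=2 col=5 char='r'
After 8 (h): row=2 col=4 char='_'
After 9 (b): row=2 col=0 char='c'

Answer: 2,0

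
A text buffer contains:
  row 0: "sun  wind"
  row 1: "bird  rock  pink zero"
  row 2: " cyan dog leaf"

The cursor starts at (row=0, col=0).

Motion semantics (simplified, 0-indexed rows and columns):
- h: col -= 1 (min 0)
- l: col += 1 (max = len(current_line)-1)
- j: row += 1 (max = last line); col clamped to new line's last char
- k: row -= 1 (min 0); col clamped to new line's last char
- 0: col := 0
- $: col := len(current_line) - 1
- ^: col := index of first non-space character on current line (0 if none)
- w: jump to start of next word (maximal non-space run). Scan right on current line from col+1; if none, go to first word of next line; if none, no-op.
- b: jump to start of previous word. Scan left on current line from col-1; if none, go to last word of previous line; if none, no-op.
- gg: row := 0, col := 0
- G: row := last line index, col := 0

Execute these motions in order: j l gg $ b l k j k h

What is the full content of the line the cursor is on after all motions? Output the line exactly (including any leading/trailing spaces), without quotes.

Answer: sun  wind

Derivation:
After 1 (j): row=1 col=0 char='b'
After 2 (l): row=1 col=1 char='i'
After 3 (gg): row=0 col=0 char='s'
After 4 ($): row=0 col=8 char='d'
After 5 (b): row=0 col=5 char='w'
After 6 (l): row=0 col=6 char='i'
After 7 (k): row=0 col=6 char='i'
After 8 (j): row=1 col=6 char='r'
After 9 (k): row=0 col=6 char='i'
After 10 (h): row=0 col=5 char='w'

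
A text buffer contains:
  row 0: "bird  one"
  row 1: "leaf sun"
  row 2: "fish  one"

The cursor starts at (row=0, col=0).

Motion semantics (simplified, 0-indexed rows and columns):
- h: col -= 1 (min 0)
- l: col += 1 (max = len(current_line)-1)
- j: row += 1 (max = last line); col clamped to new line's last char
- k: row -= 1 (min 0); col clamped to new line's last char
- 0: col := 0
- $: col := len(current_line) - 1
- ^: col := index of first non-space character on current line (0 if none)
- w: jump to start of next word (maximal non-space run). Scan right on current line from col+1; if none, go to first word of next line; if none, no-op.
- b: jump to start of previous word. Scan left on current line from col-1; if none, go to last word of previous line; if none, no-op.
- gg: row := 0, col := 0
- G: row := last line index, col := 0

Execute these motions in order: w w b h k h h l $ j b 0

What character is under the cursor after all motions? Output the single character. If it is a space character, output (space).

After 1 (w): row=0 col=6 char='o'
After 2 (w): row=1 col=0 char='l'
After 3 (b): row=0 col=6 char='o'
After 4 (h): row=0 col=5 char='_'
After 5 (k): row=0 col=5 char='_'
After 6 (h): row=0 col=4 char='_'
After 7 (h): row=0 col=3 char='d'
After 8 (l): row=0 col=4 char='_'
After 9 ($): row=0 col=8 char='e'
After 10 (j): row=1 col=7 char='n'
After 11 (b): row=1 col=5 char='s'
After 12 (0): row=1 col=0 char='l'

Answer: l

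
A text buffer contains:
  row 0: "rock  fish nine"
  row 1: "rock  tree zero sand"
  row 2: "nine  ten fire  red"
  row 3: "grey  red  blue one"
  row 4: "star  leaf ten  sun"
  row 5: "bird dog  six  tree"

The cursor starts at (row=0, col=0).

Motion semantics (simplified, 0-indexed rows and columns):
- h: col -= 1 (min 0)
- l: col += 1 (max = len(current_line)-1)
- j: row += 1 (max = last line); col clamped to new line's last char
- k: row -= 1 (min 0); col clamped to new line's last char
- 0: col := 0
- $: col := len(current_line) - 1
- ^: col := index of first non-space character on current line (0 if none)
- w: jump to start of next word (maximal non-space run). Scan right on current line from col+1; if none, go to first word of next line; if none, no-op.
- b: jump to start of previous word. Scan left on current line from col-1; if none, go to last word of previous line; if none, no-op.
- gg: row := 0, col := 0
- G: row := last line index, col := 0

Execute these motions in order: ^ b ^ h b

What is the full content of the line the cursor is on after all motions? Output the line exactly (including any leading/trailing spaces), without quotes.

Answer: rock  fish nine

Derivation:
After 1 (^): row=0 col=0 char='r'
After 2 (b): row=0 col=0 char='r'
After 3 (^): row=0 col=0 char='r'
After 4 (h): row=0 col=0 char='r'
After 5 (b): row=0 col=0 char='r'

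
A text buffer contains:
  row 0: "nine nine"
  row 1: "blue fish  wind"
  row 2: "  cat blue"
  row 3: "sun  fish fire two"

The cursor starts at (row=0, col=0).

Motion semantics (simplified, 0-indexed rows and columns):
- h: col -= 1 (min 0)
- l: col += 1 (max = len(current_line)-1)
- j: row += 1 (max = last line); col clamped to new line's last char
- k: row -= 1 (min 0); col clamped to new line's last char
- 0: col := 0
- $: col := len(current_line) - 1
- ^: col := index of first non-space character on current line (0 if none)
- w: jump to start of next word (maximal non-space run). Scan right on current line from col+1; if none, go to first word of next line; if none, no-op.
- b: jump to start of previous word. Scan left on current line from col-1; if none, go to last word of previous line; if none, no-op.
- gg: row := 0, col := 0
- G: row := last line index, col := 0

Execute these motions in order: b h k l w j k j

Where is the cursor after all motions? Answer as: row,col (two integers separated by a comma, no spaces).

Answer: 1,5

Derivation:
After 1 (b): row=0 col=0 char='n'
After 2 (h): row=0 col=0 char='n'
After 3 (k): row=0 col=0 char='n'
After 4 (l): row=0 col=1 char='i'
After 5 (w): row=0 col=5 char='n'
After 6 (j): row=1 col=5 char='f'
After 7 (k): row=0 col=5 char='n'
After 8 (j): row=1 col=5 char='f'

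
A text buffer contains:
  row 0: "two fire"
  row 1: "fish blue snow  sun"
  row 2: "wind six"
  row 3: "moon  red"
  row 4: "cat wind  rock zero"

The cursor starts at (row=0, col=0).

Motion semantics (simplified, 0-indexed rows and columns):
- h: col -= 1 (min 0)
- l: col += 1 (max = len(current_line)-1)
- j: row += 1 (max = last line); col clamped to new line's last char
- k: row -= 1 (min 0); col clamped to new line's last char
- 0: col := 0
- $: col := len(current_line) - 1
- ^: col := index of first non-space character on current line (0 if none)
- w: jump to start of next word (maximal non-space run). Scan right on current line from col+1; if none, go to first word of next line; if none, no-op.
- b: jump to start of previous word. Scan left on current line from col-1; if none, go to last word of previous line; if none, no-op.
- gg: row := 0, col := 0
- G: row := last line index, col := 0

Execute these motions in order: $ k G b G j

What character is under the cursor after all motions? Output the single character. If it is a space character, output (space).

After 1 ($): row=0 col=7 char='e'
After 2 (k): row=0 col=7 char='e'
After 3 (G): row=4 col=0 char='c'
After 4 (b): row=3 col=6 char='r'
After 5 (G): row=4 col=0 char='c'
After 6 (j): row=4 col=0 char='c'

Answer: c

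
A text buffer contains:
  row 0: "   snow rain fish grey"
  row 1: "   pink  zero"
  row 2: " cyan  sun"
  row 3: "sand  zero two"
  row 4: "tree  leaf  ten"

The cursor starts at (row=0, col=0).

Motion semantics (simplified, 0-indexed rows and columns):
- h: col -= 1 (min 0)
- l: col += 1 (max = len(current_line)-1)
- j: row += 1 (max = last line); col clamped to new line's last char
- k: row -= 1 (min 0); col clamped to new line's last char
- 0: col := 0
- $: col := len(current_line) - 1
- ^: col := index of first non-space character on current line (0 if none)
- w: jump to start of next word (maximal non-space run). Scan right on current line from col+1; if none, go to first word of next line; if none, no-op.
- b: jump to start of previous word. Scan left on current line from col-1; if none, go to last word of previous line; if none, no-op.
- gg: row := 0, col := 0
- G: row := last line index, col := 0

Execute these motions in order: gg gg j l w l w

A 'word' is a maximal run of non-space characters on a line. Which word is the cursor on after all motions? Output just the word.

After 1 (gg): row=0 col=0 char='_'
After 2 (gg): row=0 col=0 char='_'
After 3 (j): row=1 col=0 char='_'
After 4 (l): row=1 col=1 char='_'
After 5 (w): row=1 col=3 char='p'
After 6 (l): row=1 col=4 char='i'
After 7 (w): row=1 col=9 char='z'

Answer: zero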